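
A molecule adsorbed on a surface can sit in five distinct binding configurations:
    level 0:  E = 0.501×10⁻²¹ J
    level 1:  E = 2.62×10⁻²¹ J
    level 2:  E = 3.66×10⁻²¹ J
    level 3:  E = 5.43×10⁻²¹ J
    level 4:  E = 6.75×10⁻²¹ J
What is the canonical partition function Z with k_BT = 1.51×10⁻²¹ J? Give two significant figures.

Eᵢ/kT = 0.3318, 1.735, 2.424, 3.596, 4.470.
Z = Σ e^(−Eᵢ/kT) = e^(−0.3318) + e^(−1.735) + e^(−2.424) + e^(−3.596) + e^(−4.470) = 0.7176 + 0.1764 + 0.08857 + 0.02743 + 0.01145 = 1.021.

Z = 1.0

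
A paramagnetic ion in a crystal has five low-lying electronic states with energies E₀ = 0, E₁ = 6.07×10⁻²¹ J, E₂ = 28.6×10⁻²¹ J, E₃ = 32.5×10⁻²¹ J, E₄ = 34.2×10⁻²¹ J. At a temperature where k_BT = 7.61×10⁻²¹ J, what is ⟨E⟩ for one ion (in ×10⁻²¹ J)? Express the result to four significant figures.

Eᵢ/kT = 0, 0.797635, 3.75821, 4.27070, 4.49409.
Z = Σ e^(−Eᵢ/kT) = e^(−0) + e^(−0.797635) + e^(−3.75821) + e^(−4.27070) + e^(−4.49409) = 1.00000 + 0.450393 + 0.0233255 + 0.0139720 + 0.0111748 = 1.49887.
⟨E⟩ = Σ Eᵢ e^(−Eᵢ/kT) / Z = (0·1.00000 + 6.07·0.450393 + 28.6·0.0233255 + 32.5·0.0139720 + 34.2·0.0111748) / 1.49887 = 2.827 ×10⁻²¹ J.

2.827 ×10⁻²¹ J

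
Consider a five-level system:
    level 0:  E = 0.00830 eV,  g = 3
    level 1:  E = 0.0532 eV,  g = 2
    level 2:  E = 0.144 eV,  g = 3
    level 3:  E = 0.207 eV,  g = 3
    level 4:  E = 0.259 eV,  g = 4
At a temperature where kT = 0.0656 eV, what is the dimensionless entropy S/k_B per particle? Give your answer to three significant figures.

Eᵢ/kT = 0.12652, 0.81098, 2.1951, 3.1555, 3.9482.
Z = Σ gᵢe^(−Eᵢ/kT) = 3·e^(−0.12652) + 2·e^(−0.81098) + 3·e^(−2.1951) + 3·e^(−3.1555) + 4·e^(−3.9482) = 2.6435 + 0.88884 + 0.33404 + 0.12785 + 0.077158 = 4.0714.
⟨E⟩ = Σ EᵢPᵢ = 0.040226 eV.
S/k_B = ln Z + ⟨E⟩/kT = ln(4.0714) + 0.040226/0.0656 = 1.4040 + 0.61320 = 2.02.

2.02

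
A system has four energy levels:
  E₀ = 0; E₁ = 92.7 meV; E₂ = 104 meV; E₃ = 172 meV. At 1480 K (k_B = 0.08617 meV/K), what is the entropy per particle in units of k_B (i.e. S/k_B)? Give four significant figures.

1.268

k_BT = 0.08617 × 1480 K = 127.532 meV.
Eᵢ/kT = 0, 0.726876, 0.815482, 1.34868.
Z = Σ e^(−Eᵢ/kT) = e^(−0) + e^(−0.726876) + e^(−0.815482) + e^(−1.34868) = 1.00000 + 0.483417 + 0.442426 + 0.259583 = 2.18543.
⟨E⟩ = Σ EᵢPᵢ = 61.9893 meV.
S/k_B = ln Z + ⟨E⟩/kT = ln(2.18543) + 61.9893/127.532 = 0.781813 + 0.486069 = 1.268.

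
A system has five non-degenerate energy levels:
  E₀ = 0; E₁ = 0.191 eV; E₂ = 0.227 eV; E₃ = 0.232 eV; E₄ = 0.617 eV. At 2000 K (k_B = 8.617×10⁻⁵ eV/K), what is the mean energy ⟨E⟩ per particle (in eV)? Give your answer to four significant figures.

k_BT = 8.617×10⁻⁵ × 2000 K = 0.172340 eV.
Eᵢ/kT = 0, 1.10827, 1.31716, 1.34618, 3.58013.
Z = Σ e^(−Eᵢ/kT) = e^(−0) + e^(−1.10827) + e^(−1.31716) + e^(−1.34618) + e^(−3.58013) = 1.00000 + 0.330130 + 0.267895 + 0.260232 + 0.0278721 = 1.88613.
⟨E⟩ = Σ Eᵢ e^(−Eᵢ/kT) / Z = (0·1.00000 + 0.191·0.330130 + 0.227·0.267895 + 0.232·0.260232 + 0.617·0.0278721) / 1.88613 = 0.1068 eV.

0.1068 eV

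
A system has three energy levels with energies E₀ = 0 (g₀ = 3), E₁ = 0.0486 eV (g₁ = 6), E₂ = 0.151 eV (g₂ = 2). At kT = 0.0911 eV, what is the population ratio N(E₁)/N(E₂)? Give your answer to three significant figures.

n₁/n₂ = (g₁/g₂) exp[−(E₁−E₂)/kT] = (6/2) × exp(−(-0.1024 eV)/(0.0911 eV)) = (6/2) × exp(1.1240) = 9.23.

9.23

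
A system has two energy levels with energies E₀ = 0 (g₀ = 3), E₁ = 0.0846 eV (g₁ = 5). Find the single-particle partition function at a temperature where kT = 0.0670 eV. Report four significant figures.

Z = 4.414

Eᵢ/kT = 0, 1.26269.
Z = Σ gᵢe^(−Eᵢ/kT) = 3·e^(−0) + 5·e^(−1.26269) = 3.00000 + 1.41446 = 4.41446.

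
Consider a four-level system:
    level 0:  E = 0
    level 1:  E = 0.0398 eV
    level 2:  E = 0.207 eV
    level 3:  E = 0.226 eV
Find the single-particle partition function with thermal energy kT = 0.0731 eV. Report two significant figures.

Eᵢ/kT = 0, 0.5445, 2.832, 3.092.
Z = Σ e^(−Eᵢ/kT) = e^(−0) + e^(−0.5445) + e^(−2.832) + e^(−3.092) = 1.000 + 0.5801 + 0.05889 + 0.04541 = 1.684.

Z = 1.7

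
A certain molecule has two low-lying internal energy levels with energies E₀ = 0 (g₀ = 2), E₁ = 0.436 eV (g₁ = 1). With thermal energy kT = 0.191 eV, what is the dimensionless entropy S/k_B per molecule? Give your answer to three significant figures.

0.854

Eᵢ/kT = 0, 2.2827.
Z = Σ gᵢe^(−Eᵢ/kT) = 2·e^(−0) + 1·e^(−2.2827) = 2.0000 + 0.10201 = 2.1020.
⟨E⟩ = Σ EᵢPᵢ = 0.021159 eV.
S/k_B = ln Z + ⟨E⟩/kT = ln(2.1020) + 0.021159/0.191 = 0.74289 + 0.11078 = 0.854.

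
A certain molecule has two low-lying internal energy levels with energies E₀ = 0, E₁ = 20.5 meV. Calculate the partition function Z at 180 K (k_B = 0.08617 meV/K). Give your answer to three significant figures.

k_BT = 0.08617 × 180 K = 15.511 meV.
Eᵢ/kT = 0, 1.3216.
Z = Σ e^(−Eᵢ/kT) = e^(−0) + e^(−1.3216) = 1.0000 + 0.26671 = 1.2667.

Z = 1.27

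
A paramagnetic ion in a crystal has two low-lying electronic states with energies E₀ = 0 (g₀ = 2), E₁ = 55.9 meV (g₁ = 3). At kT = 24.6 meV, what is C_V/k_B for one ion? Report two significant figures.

Eᵢ/kT = 0, 2.272.
Z = Σ gᵢe^(−Eᵢ/kT) = 2·e^(−0) + 3·e^(−2.272) = 2.000 + 0.3093 = 2.309.
⟨E⟩ = 7.488 meV, ⟨E²⟩ = 418.6 meV².
C_V/k_B = (⟨E²⟩ − ⟨E⟩²)/(kT)² = (418.6 − 56.07)/605.2 = 0.60.

0.60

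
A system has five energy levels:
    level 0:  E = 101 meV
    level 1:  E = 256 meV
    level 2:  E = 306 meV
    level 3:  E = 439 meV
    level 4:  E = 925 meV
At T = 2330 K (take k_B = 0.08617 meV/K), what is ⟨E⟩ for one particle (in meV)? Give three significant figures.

k_BT = 0.08617 × 2330 K = 200.78 meV.
Eᵢ/kT = 0.50304, 1.2750, 1.5241, 2.1865, 4.6070.
Z = Σ e^(−Eᵢ/kT) = e^(−0.50304) + e^(−1.2750) + e^(−1.5241) + e^(−2.1865) + e^(−4.6070) = 0.60469 + 0.27943 + 0.21782 + 0.11231 + 0.0099817 = 1.2242.
⟨E⟩ = Σ Eᵢ e^(−Eᵢ/kT) / Z = (101·0.60469 + 256·0.27943 + 306·0.21782 + 439·0.11231 + 925·0.0099817) / 1.2242 = 211 meV.

211 meV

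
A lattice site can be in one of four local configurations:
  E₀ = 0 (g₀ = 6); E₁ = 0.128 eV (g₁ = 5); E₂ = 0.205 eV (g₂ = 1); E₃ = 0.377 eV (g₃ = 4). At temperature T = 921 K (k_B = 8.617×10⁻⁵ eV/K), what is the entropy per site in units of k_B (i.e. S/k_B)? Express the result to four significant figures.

2.238

k_BT = 8.617×10⁻⁵ × 921 K = 0.0793626 eV.
Eᵢ/kT = 0, 1.61285, 2.58308, 4.75035.
Z = Σ gᵢe^(−Eᵢ/kT) = 6·e^(−0) + 5·e^(−1.61285) + 1·e^(−2.58308) + 4·e^(−4.75035) = 6.00000 + 0.996594 + 0.0755410 + 0.0345947 = 7.10673.
⟨E⟩ = Σ EᵢPᵢ = 0.0219640 eV.
S/k_B = ln Z + ⟨E⟩/kT = ln(7.10673) + 0.0219640/0.0793626 = 1.96104 + 0.276755 = 2.238.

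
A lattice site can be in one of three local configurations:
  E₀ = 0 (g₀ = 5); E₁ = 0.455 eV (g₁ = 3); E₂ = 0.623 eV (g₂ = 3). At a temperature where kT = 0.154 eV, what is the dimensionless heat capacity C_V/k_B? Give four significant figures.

Eᵢ/kT = 0, 2.95455, 4.04545.
Z = Σ gᵢe^(−Eᵢ/kT) = 5·e^(−0) + 3·e^(−2.95455) + 3·e^(−4.04545) = 5.00000 + 0.156306 + 0.0525055 = 5.20881.
⟨E⟩ = 0.0199336 eV, ⟨E²⟩ = 0.0101248 eV².
C_V/k_B = (⟨E²⟩ − ⟨E⟩²)/(kT)² = (0.0101248 − 0.000397348)/0.0237160 = 0.4102.

0.4102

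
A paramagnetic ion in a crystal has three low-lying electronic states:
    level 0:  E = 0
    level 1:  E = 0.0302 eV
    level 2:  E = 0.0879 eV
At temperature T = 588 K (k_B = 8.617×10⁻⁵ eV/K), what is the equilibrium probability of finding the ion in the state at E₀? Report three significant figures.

0.579

k_BT = 8.617×10⁻⁵ × 588 K = 0.050668 eV.
Eᵢ/kT = 0, 0.59604, 1.7348.
Z = Σ e^(−Eᵢ/kT) = e^(−0) + e^(−0.59604) + e^(−1.7348) = 1.0000 + 0.55099 + 0.17644 = 1.7274.
P₀ = e^(−E₀/kT) / Z = 1.0000/1.7274 = 0.579.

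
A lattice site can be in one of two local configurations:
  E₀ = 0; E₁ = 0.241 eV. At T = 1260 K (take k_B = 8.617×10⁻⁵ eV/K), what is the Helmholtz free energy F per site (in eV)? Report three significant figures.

-0.0112 eV

k_BT = 8.617×10⁻⁵ × 1260 K = 0.10857 eV.
Eᵢ/kT = 0, 2.2198.
Z = Σ e^(−Eᵢ/kT) = e^(−0) + e^(−2.2198) = 1.0000 + 0.10863 = 1.1086.
F = −kT ln Z = −0.10857 × ln(1.1086) = −0.10857 × 0.10310 = -0.0112 eV.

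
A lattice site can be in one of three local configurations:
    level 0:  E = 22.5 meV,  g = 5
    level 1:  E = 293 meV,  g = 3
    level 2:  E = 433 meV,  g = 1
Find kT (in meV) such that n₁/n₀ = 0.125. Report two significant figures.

170 meV

n₁/n₀ = (g₁/g₀) exp[−(E₁−E₀)/kT] = 0.125.
⇒ (E₁−E₀)/kT = ln((3/5)/0.125) = ln(4.800) = 1.569.
kT = 270.5 meV / 1.569 = 170 meV.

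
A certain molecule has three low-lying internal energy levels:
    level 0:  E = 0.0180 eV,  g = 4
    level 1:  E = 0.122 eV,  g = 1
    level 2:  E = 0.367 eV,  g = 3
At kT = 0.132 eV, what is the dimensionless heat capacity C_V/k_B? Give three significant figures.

0.341

Eᵢ/kT = 0.13636, 0.92424, 2.7803.
Z = Σ gᵢe^(−Eᵢ/kT) = 4·e^(−0.13636) + 1·e^(−0.92424) + 3·e^(−2.7803) = 3.4901 + 0.39683 + 0.18606 = 4.0730.
⟨E⟩ = 0.044075 eV, ⟨E²⟩ = 0.0078805 eV².
C_V/k_B = (⟨E²⟩ − ⟨E⟩²)/(kT)² = (0.0078805 − 0.0019426)/0.017424 = 0.341.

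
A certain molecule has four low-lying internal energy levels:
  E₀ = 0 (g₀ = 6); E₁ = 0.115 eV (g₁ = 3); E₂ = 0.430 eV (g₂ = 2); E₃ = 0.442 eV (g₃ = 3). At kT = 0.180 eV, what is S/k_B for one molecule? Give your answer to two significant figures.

2.3

Eᵢ/kT = 0, 0.6389, 2.389, 2.456.
Z = Σ gᵢe^(−Eᵢ/kT) = 6·e^(−0) + 3·e^(−0.6389) + 2·e^(−2.389) + 3·e^(−2.456) = 6.000 + 1.584 + 0.1834 + 0.2573 = 8.025.
⟨E⟩ = Σ EᵢPᵢ = 0.04670 eV.
S/k_B = ln Z + ⟨E⟩/kT = ln(8.025) + 0.04670/0.180 = 2.083 + 0.2594 = 2.3.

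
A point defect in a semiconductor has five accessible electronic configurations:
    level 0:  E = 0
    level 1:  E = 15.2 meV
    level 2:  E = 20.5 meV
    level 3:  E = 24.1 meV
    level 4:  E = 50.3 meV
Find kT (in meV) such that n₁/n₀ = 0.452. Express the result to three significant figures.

n₁/n₀ = exp[−(E₁−E₀)/kT] = 0.452.
⇒ (E₁−E₀)/kT = ln(1/0.452) = ln(2.2124) = 0.79408.
kT = 15.2 meV / 0.79408 = 19.1 meV.

19.1 meV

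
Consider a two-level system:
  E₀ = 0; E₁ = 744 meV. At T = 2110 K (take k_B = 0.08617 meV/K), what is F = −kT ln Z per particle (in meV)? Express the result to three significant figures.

k_BT = 0.08617 × 2110 K = 181.82 meV.
Eᵢ/kT = 0, 4.0920.
Z = Σ e^(−Eᵢ/kT) = e^(−0) + e^(−4.0920) = 1.0000 + 0.016706 = 1.0167.
F = −kT ln Z = −181.82 × ln(1.0167) = −181.82 × 0.016562 = -3.01 meV.

-3.01 meV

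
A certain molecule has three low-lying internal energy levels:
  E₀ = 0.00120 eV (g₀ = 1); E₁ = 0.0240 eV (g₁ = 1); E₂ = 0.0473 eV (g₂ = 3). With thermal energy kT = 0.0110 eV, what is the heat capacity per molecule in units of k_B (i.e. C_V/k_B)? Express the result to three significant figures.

0.994

Eᵢ/kT = 0.10909, 2.1818, 4.3000.
Z = Σ gᵢe^(−Eᵢ/kT) = 1·e^(−0.10909) + 1·e^(−2.1818) + 3·e^(−4.3000) = 0.89665 + 0.11284 + 0.040706 = 1.0502.
⟨E⟩ = 0.0054366 eV, ⟨E²⟩ = 0.00014984 eV².
C_V/k_B = (⟨E²⟩ − ⟨E⟩²)/(kT)² = (0.00014984 − 0.000029557)/0.00012100 = 0.994.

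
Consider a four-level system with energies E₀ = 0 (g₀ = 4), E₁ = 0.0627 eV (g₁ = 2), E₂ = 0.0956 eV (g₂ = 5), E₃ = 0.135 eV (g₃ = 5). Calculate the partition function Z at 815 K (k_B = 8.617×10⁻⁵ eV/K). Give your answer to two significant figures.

k_BT = 8.617×10⁻⁵ × 815 K = 0.07023 eV.
Eᵢ/kT = 0, 0.8928, 1.361, 1.922.
Z = Σ gᵢe^(−Eᵢ/kT) = 4·e^(−0) + 2·e^(−0.8928) + 5·e^(−1.361) + 5·e^(−1.922) = 4.000 + 0.8190 + 1.282 + 0.7316 = 6.833.

Z = 6.8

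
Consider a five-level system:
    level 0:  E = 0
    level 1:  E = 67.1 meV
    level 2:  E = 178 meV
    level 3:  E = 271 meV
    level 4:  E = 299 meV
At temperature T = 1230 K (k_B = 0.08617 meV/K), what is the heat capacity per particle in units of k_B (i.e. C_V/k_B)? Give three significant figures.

0.627

k_BT = 0.08617 × 1230 K = 105.99 meV.
Eᵢ/kT = 0, 0.63308, 1.6794, 2.5568, 2.8210.
Z = Σ e^(−Eᵢ/kT) = e^(−0) + e^(−0.63308) + e^(−1.6794) + e^(−2.5568) + e^(−2.8210) = 1.0000 + 0.53095 + 0.18649 + 0.077553 + 0.059546 = 1.8545.
⟨E⟩ = 58.044 meV, ⟨E²⟩ = 10417 meV².
C_V/k_B = (⟨E²⟩ − ⟨E⟩²)/(kT)² = (10417 − 3369.1)/11234 = 0.627.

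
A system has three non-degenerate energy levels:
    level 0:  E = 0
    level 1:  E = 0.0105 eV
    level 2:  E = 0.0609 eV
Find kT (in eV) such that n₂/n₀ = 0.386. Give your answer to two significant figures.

0.064 eV

n₂/n₀ = exp[−(E₂−E₀)/kT] = 0.386.
⇒ (E₂−E₀)/kT = ln(1/0.386) = ln(2.591) = 0.9520.
kT = 0.0609 eV / 0.9520 = 0.064 eV.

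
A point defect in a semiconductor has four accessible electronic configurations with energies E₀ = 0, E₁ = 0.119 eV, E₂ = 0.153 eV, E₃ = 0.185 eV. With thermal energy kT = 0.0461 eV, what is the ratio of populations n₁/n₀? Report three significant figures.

0.0757

n₁/n₀ = exp[−(E₁−E₀)/kT] = exp(−(0.119 eV)/(0.0461 eV)) = exp(-2.5813) = 0.0757.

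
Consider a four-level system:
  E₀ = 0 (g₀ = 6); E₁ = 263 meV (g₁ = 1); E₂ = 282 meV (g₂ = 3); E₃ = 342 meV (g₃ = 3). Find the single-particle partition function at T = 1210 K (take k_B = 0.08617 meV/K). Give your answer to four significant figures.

k_BT = 0.08617 × 1210 K = 104.266 meV.
Eᵢ/kT = 0, 2.52239, 2.70462, 3.28007.
Z = Σ gᵢe^(−Eᵢ/kT) = 6·e^(−0) + 1·e^(−2.52239) + 3·e^(−2.70462) + 3·e^(−3.28007) = 6.00000 + 0.0802675 + 0.200687 + 0.112877 = 6.39383.

Z = 6.394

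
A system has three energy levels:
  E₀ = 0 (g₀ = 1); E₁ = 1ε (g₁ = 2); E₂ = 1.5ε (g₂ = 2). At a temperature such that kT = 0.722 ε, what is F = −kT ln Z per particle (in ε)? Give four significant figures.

Eᵢ/kT = 0, 1.38504, 2.07756.
Z = Σ gᵢe^(−Eᵢ/kT) = 1·e^(−0) + 2·e^(−1.38504) + 2·e^(−2.07756) = 1.00000 + 0.500628 + 0.250471 = 1.75110.
F = −kT ln Z = −0.722 × ln(1.75110) = −0.722 × 0.560244 = -0.4045 ε.

-0.4045 ε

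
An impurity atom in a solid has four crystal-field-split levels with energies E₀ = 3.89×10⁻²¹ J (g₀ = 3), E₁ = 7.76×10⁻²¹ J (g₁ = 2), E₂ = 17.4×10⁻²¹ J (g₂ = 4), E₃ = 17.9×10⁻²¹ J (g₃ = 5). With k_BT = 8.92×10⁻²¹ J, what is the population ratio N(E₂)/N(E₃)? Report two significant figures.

0.85

n₂/n₃ = (g₂/g₃) exp[−(E₂−E₃)/kT] = (4/5) × exp(−(-0.5 ×10⁻²¹ J)/(8.92 ×10⁻²¹ J)) = (4/5) × exp(0.05605) = 0.85.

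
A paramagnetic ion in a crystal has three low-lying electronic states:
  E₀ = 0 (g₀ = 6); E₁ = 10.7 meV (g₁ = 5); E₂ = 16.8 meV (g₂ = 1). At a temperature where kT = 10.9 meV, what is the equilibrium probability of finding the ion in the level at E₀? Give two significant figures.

Eᵢ/kT = 0, 0.9817, 1.541.
Z = Σ gᵢe^(−Eᵢ/kT) = 6·e^(−0) + 5·e^(−0.9817) + 1·e^(−1.541) = 6.000 + 1.873 + 0.2142 = 8.087.
P₀ = g₀ e^(−E₀/kT) / Z = 6.000/8.087 = 0.74.

0.74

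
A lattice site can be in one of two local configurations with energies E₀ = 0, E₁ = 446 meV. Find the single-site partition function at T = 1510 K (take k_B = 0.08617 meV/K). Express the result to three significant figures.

Z = 1.03

k_BT = 0.08617 × 1510 K = 130.12 meV.
Eᵢ/kT = 0, 3.4276.
Z = Σ e^(−Eᵢ/kT) = e^(−0) + e^(−3.4276) = 1.0000 + 0.032465 = 1.0325.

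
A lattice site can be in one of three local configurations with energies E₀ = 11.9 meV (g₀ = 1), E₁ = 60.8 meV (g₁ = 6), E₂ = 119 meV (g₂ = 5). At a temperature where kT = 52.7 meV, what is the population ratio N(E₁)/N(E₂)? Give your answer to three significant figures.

n₁/n₂ = (g₁/g₂) exp[−(E₁−E₂)/kT] = (6/5) × exp(−(-58.2 meV)/(52.7 meV)) = (6/5) × exp(1.1044) = 3.62.

3.62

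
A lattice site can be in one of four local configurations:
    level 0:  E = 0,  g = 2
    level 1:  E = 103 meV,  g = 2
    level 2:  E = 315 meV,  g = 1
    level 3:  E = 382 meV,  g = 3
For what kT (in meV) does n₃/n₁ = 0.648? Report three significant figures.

332 meV

n₃/n₁ = (g₃/g₁) exp[−(E₃−E₁)/kT] = 0.648.
⇒ (E₃−E₁)/kT = ln((3/2)/0.648) = ln(2.3148) = 0.83932.
kT = 279 meV / 0.83932 = 332 meV.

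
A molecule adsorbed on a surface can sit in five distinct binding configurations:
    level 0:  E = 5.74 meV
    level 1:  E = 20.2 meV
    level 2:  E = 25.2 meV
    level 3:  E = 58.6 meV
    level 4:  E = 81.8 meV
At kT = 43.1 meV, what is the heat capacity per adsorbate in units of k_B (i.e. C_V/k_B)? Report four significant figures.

Eᵢ/kT = 0.133179, 0.468677, 0.584687, 1.35963, 1.89791.
Z = Σ e^(−Eᵢ/kT) = e^(−0.133179) + e^(−0.468677) + e^(−0.584687) + e^(−1.35963) + e^(−1.89791) = 0.875308 + 0.625830 + 0.557280 + 0.256756 + 0.149882 = 2.46506.
⟨E⟩ = 23.9409 meV, ⟨E²⟩ = 1023.38 meV².
C_V/k_B = (⟨E²⟩ − ⟨E⟩²)/(kT)² = (1023.38 − 573.167)/1857.61 = 0.2424.

0.2424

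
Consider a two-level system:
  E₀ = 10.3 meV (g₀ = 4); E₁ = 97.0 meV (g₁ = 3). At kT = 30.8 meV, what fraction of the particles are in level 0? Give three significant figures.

Eᵢ/kT = 0.33442, 3.1494.
Z = Σ gᵢe^(−Eᵢ/kT) = 4·e^(−0.33442) + 3·e^(−3.1494) = 2.8630 + 0.12863 = 2.9916.
P₀ = g₀ e^(−E₀/kT) / Z = 2.8630/2.9916 = 0.957.

0.957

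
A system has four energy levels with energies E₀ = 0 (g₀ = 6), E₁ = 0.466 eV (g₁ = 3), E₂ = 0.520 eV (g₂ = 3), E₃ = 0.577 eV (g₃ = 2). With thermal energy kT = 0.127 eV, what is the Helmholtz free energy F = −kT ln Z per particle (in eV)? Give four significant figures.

Eᵢ/kT = 0, 3.66929, 4.09449, 4.54331.
Z = Σ gᵢe^(−Eᵢ/kT) = 6·e^(−0) + 3·e^(−3.66929) + 3·e^(−4.09449) + 2·e^(−4.54331) = 6.00000 + 0.0764837 + 0.0499927 + 0.0212763 = 6.14775.
F = −kT ln Z = −0.127 × ln(6.14775) = −0.127 × 1.81609 = -0.2306 eV.

-0.2306 eV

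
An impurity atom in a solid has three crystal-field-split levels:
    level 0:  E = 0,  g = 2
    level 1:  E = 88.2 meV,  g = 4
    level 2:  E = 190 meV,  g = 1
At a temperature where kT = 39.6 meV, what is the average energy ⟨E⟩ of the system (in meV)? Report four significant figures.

Eᵢ/kT = 0, 2.22727, 4.79798.
Z = Σ gᵢe^(−Eᵢ/kT) = 2·e^(−0) + 4·e^(−2.22727) + 1·e^(−4.79798) = 2.00000 + 0.431290 + 0.00824639 = 2.43954.
⟨E⟩ = Σ Eᵢ gᵢe^(−Eᵢ/kT) / Z = (0·2.00000 + 88.2·0.431290 + 190·0.00824639) / 2.43954 = 16.24 meV.

16.24 meV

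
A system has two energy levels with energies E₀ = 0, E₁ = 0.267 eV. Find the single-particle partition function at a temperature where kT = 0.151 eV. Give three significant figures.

Z = 1.17

Eᵢ/kT = 0, 1.7682.
Z = Σ e^(−Eᵢ/kT) = e^(−0) + e^(−1.7682) = 1.0000 + 0.17064 = 1.1706.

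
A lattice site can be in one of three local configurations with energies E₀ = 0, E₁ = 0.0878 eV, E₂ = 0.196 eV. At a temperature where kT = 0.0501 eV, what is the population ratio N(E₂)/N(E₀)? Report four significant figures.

n₂/n₀ = exp[−(E₂−E₀)/kT] = exp(−(0.196 eV)/(0.0501 eV)) = exp(-3.91218) = 0.02000.

0.02000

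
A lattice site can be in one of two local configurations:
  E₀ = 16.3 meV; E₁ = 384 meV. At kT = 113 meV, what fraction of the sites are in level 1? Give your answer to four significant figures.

Eᵢ/kT = 0.144248, 3.39823.
Z = Σ e^(−Eᵢ/kT) = e^(−0.144248) + e^(−3.39823) = 0.865673 + 0.0334324 = 0.899105.
P₁ = e^(−E₁/kT) / Z = 0.0334324/0.899105 = 0.03718.

0.03718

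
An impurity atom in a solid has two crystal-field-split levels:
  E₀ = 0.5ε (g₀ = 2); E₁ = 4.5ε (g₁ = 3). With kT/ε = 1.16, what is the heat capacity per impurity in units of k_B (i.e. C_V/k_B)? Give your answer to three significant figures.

Eᵢ/kT = 0.43103, 3.8793.
Z = Σ gᵢe^(−Eᵢ/kT) = 2·e^(−0.43103) + 3·e^(−3.8793) = 1.2997 + 0.061996 = 1.3617.
⟨E⟩ = 0.68211 ε, ⟨E²⟩ = 1.1606 ε².
C_V/k_B = (⟨E²⟩ − ⟨E⟩²)/(kT)² = (1.1606 − 0.46527)/1.3456 = 0.517.

0.517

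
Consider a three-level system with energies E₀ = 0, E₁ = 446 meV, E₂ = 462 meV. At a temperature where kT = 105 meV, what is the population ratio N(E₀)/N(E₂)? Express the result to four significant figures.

81.45

n₀/n₂ = exp[−(E₀−E₂)/kT] = exp(−(-462 meV)/(105 meV)) = exp(4.40000) = 81.45.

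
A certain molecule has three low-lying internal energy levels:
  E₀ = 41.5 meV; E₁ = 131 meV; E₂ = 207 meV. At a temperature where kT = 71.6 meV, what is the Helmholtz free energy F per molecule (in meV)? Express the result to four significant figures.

18.15 meV

Eᵢ/kT = 0.579609, 1.82961, 2.89106.
Z = Σ e^(−Eᵢ/kT) = e^(−0.579609) + e^(−1.82961) + e^(−2.89106) = 0.560117 + 0.160476 + 0.0555173 = 0.776110.
F = −kT ln Z = −71.6 × ln(0.776110) = −71.6 × -0.253461 = 18.15 meV.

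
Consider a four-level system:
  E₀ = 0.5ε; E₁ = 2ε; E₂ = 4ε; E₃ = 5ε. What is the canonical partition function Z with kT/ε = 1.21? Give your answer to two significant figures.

Z = 0.91

Eᵢ/kT = 0.4132, 1.653, 3.306, 4.132.
Z = Σ e^(−Eᵢ/kT) = e^(−0.4132) + e^(−1.653) + e^(−3.306) + e^(−4.132) = 0.6615 + 0.1915 + 0.03666 + 0.01605 = 0.9057.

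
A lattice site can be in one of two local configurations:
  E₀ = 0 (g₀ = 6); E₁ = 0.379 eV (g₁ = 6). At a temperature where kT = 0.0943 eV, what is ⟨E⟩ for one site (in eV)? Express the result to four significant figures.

Eᵢ/kT = 0, 4.01909.
Z = Σ gᵢe^(−Eᵢ/kT) = 6·e^(−0) + 6·e^(−4.01909) = 6.00000 + 0.107816 = 6.10782.
⟨E⟩ = Σ Eᵢ gᵢe^(−Eᵢ/kT) / Z = (0·6.00000 + 0.379·0.107816) / 6.10782 = 0.006690 eV.

0.006690 eV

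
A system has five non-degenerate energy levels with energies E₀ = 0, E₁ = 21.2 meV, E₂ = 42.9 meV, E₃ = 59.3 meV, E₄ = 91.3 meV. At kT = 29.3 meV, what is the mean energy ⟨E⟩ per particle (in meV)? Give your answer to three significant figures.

Eᵢ/kT = 0, 0.72355, 1.4642, 2.0239, 3.1160.
Z = Σ e^(−Eᵢ/kT) = e^(−0) + e^(−0.72355) + e^(−1.4642) + e^(−2.0239) + e^(−3.1160) = 1.0000 + 0.48503 + 0.23126 + 0.13214 + 0.044334 = 1.8928.
⟨E⟩ = Σ Eᵢ e^(−Eᵢ/kT) / Z = (0·1.0000 + 21.2·0.48503 + 42.9·0.23126 + 59.3·0.13214 + 91.3·0.044334) / 1.8928 = 17.0 meV.

17.0 meV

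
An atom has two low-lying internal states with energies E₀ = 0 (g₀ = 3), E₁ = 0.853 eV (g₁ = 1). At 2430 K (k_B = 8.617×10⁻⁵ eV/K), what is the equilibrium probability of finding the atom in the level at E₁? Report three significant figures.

k_BT = 8.617×10⁻⁵ × 2430 K = 0.20939 eV.
Eᵢ/kT = 0, 4.0737.
Z = Σ gᵢe^(−Eᵢ/kT) = 3·e^(−0) + 1·e^(−4.0737) = 3.0000 + 0.017014 = 3.0170.
P₁ = g₁ e^(−E₁/kT) / Z = 0.017014/3.0170 = 0.00564.

0.00564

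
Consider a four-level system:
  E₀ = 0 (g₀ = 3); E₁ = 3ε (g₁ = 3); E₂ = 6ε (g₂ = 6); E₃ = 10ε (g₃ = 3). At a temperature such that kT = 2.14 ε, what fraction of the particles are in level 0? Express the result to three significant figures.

Eᵢ/kT = 0, 1.4019, 2.8037, 4.6729.
Z = Σ gᵢe^(−Eᵢ/kT) = 3·e^(−0) + 3·e^(−1.4019) + 6·e^(−2.8037) + 3·e^(−4.6729) = 3.0000 + 0.73839 + 0.36351 + 0.028035 = 4.1299.
P₀ = g₀ e^(−E₀/kT) / Z = 3.0000/4.1299 = 0.726.

0.726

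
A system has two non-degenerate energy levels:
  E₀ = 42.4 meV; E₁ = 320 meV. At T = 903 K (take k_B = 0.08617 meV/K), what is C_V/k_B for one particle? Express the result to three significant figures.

k_BT = 0.08617 × 903 K = 77.812 meV.
Eᵢ/kT = 0.54490, 4.1125.
Z = Σ e^(−Eᵢ/kT) = e^(−0.54490) + e^(−4.1125) = 0.57990 + 0.016367 = 0.59627.
⟨E⟩ = 50.020 meV, ⟨E²⟩ = 4559.2 meV².
C_V/k_B = (⟨E²⟩ − ⟨E⟩²)/(kT)² = (4559.2 − 2502.0)/6054.7 = 0.340.

0.340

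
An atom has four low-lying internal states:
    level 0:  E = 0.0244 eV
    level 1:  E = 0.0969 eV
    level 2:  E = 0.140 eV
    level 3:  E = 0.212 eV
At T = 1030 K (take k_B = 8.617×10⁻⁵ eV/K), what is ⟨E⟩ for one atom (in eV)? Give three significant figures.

k_BT = 8.617×10⁻⁵ × 1030 K = 0.088755 eV.
Eᵢ/kT = 0.27491, 1.0918, 1.5774, 2.3886.
Z = Σ e^(−Eᵢ/kT) = e^(−0.27491) + e^(−1.0918) + e^(−1.5774) + e^(−2.3886) = 0.75964 + 0.33561 + 0.20651 + 0.091758 = 1.3935.
⟨E⟩ = Σ Eᵢ e^(−Eᵢ/kT) / Z = (0.0244·0.75964 + 0.0969·0.33561 + 0.140·0.20651 + 0.212·0.091758) / 1.3935 = 0.0713 eV.

0.0713 eV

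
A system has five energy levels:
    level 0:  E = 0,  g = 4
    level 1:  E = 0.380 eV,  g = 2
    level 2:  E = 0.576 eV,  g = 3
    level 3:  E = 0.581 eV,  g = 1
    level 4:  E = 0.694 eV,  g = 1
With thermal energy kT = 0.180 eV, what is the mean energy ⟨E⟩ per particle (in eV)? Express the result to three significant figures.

Eᵢ/kT = 0, 2.1111, 3.2000, 3.2278, 3.8556.
Z = Σ gᵢe^(−Eᵢ/kT) = 4·e^(−0) + 2·e^(−2.1111) + 3·e^(−3.2000) + 1·e^(−3.2278) + 1·e^(−3.8556) = 4.0000 + 0.24221 + 0.12229 + 0.039645 + 0.021161 = 4.4253.
⟨E⟩ = Σ Eᵢ gᵢe^(−Eᵢ/kT) / Z = (0·4.0000 + 0.380·0.24221 + 0.576·0.12229 + 0.581·0.039645 + 0.694·0.021161) / 4.4253 = 0.0452 eV.

0.0452 eV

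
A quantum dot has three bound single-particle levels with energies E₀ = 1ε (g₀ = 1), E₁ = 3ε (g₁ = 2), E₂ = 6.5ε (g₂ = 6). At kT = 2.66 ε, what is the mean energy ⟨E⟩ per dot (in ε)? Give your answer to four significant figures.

3.243 ε

Eᵢ/kT = 0.375940, 1.12782, 2.44361.
Z = Σ gᵢe^(−Eᵢ/kT) = 1·e^(−0.375940) + 2·e^(−1.12782) + 6·e^(−2.44361) = 0.686644 + 0.647476 + 0.521081 = 1.85520.
⟨E⟩ = Σ Eᵢ gᵢe^(−Eᵢ/kT) / Z = (1·0.686644 + 3·0.647476 + 6.5·0.521081) / 1.85520 = 3.243 ε.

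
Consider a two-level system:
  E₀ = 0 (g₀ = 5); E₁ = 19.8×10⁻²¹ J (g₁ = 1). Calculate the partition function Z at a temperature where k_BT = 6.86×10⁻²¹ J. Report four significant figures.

Z = 5.056

Eᵢ/kT = 0, 2.88630.
Z = Σ gᵢe^(−Eᵢ/kT) = 5·e^(−0) + 1·e^(−2.88630) = 5.00000 + 0.0557822 = 5.05578.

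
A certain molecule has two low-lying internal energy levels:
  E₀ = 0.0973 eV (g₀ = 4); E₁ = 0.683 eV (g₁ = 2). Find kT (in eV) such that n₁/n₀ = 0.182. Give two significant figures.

0.58 eV

n₁/n₀ = (g₁/g₀) exp[−(E₁−E₀)/kT] = 0.182.
⇒ (E₁−E₀)/kT = ln((2/4)/0.182) = ln(2.747) = 1.011.
kT = 0.5857 eV / 1.011 = 0.58 eV.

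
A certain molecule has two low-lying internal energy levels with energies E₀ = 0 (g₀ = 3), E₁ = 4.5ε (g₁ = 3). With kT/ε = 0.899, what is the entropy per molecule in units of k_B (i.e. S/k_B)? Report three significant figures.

1.14

Eᵢ/kT = 0, 5.0056.
Z = Σ gᵢe^(−Eᵢ/kT) = 3·e^(−0) + 3·e^(−5.0056) = 3.0000 + 0.020101 = 3.0201.
⟨E⟩ = Σ EᵢPᵢ = 0.029951 ε.
S/k_B = ln Z + ⟨E⟩/kT = ln(3.0201) + 0.029951/0.899 = 1.1053 + 0.033316 = 1.14.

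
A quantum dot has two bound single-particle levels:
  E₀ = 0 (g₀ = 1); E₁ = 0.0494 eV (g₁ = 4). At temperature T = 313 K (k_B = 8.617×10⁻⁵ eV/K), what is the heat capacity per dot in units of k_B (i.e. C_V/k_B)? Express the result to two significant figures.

0.80

k_BT = 8.617×10⁻⁵ × 313 K = 0.02697 eV.
Eᵢ/kT = 0, 1.832.
Z = Σ gᵢe^(−Eᵢ/kT) = 1·e^(−0) + 4·e^(−1.832) = 1.000 + 0.6404 = 1.640.
⟨E⟩ = 0.01929 eV, ⟨E²⟩ = 0.0009529 eV².
C_V/k_B = (⟨E²⟩ − ⟨E⟩²)/(kT)² = (0.0009529 − 0.0003721)/0.0007274 = 0.80.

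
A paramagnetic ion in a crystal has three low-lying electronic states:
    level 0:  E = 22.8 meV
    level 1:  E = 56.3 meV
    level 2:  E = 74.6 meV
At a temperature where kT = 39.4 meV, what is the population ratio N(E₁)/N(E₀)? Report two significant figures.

n₁/n₀ = exp[−(E₁−E₀)/kT] = exp(−(33.5 meV)/(39.4 meV)) = exp(-0.8503) = 0.43.

0.43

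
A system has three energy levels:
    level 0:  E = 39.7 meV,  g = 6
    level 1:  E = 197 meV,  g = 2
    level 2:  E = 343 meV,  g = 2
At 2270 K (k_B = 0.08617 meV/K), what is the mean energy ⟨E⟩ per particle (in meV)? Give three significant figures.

k_BT = 0.08617 × 2270 K = 195.61 meV.
Eᵢ/kT = 0.20295, 1.0071, 1.7535.
Z = Σ gᵢe^(−Eᵢ/kT) = 6·e^(−0.20295) + 2·e^(−1.0071) + 2·e^(−1.7535) = 4.8979 + 0.73055 + 0.34633 = 5.9748.
⟨E⟩ = Σ Eᵢ gᵢe^(−Eᵢ/kT) / Z = (39.7·4.8979 + 197·0.73055 + 343·0.34633) / 5.9748 = 76.5 meV.

76.5 meV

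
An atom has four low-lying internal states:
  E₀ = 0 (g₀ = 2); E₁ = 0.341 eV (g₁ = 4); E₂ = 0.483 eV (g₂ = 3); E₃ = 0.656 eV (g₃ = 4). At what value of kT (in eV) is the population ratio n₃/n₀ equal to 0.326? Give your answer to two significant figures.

0.36 eV

n₃/n₀ = (g₃/g₀) exp[−(E₃−E₀)/kT] = 0.326.
⇒ (E₃−E₀)/kT = ln((4/2)/0.326) = ln(6.135) = 1.814.
kT = 0.656 eV / 1.814 = 0.36 eV.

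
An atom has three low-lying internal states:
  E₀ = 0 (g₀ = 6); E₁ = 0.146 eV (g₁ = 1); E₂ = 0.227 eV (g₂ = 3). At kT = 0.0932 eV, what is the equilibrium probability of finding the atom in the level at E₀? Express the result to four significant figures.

0.9272

Eᵢ/kT = 0, 1.56652, 2.43562.
Z = Σ gᵢe^(−Eᵢ/kT) = 6·e^(−0) + 1·e^(−1.56652) + 3·e^(−2.43562) = 6.00000 + 0.208770 + 0.262630 = 6.47140.
P₀ = g₀ e^(−E₀/kT) / Z = 6.00000/6.47140 = 0.9272.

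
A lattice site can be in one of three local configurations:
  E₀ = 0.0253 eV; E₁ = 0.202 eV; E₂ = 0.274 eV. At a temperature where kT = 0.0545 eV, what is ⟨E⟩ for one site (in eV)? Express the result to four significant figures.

Eᵢ/kT = 0.464220, 3.70642, 5.02752.
Z = Σ e^(−Eᵢ/kT) = e^(−0.464220) + e^(−3.70642) + e^(−5.02752) = 0.628625 + 0.0245653 + 0.00655505 = 0.659745.
⟨E⟩ = Σ Eᵢ e^(−Eᵢ/kT) / Z = (0.0253·0.628625 + 0.202·0.0245653 + 0.274·0.00655505) / 0.659745 = 0.03435 eV.

0.03435 eV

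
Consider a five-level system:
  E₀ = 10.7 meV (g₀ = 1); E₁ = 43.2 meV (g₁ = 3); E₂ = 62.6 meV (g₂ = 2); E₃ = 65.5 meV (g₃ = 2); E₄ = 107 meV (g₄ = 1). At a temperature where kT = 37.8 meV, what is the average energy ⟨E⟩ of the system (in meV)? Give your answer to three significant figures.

41.0 meV

Eᵢ/kT = 0.28307, 1.1429, 1.6561, 1.7328, 2.8307.
Z = Σ gᵢe^(−Eᵢ/kT) = 1·e^(−0.28307) + 3·e^(−1.1429) + 2·e^(−1.6561) + 2·e^(−1.7328) + 1·e^(−2.8307) = 0.75347 + 0.95668 + 0.38176 + 0.35358 + 0.058972 = 2.5045.
⟨E⟩ = Σ Eᵢ gᵢe^(−Eᵢ/kT) / Z = (10.7·0.75347 + 43.2·0.95668 + 62.6·0.38176 + 65.5·0.35358 + 107·0.058972) / 2.5045 = 41.0 meV.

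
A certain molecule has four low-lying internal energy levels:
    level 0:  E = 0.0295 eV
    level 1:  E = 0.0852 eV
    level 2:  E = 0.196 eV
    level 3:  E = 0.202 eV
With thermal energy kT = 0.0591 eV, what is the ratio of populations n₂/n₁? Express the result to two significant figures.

n₂/n₁ = exp[−(E₂−E₁)/kT] = exp(−(0.1108 eV)/(0.0591 eV)) = exp(-1.875) = 0.15.

0.15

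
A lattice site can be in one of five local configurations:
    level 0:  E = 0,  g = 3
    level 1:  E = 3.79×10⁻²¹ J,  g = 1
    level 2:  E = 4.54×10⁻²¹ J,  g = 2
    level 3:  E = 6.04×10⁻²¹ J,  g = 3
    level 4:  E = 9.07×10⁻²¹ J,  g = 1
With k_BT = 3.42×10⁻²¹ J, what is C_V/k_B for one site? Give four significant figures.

Eᵢ/kT = 0, 1.10819, 1.32749, 1.76608, 2.65205.
Z = Σ gᵢe^(−Eᵢ/kT) = 3·e^(−0) + 1·e^(−1.10819) + 2·e^(−1.32749) + 3·e^(−1.76608) + 1·e^(−2.65205) = 3.00000 + 0.330156 + 0.530284 + 0.513006 + 0.0705065 = 4.44395.
⟨E⟩ = 1.66447, ⟨E²⟩ = 9.04328.
C_V/k_B = (⟨E²⟩ − ⟨E⟩²)/(kT)² = (9.04328 − 2.77046)/11.6964 = 0.5363.

0.5363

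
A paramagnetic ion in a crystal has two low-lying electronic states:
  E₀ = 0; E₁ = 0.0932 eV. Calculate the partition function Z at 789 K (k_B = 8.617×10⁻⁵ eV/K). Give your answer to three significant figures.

k_BT = 8.617×10⁻⁵ × 789 K = 0.067988 eV.
Eᵢ/kT = 0, 1.3708.
Z = Σ e^(−Eᵢ/kT) = e^(−0) + e^(−1.3708) = 1.0000 + 0.25390 = 1.2539.

Z = 1.25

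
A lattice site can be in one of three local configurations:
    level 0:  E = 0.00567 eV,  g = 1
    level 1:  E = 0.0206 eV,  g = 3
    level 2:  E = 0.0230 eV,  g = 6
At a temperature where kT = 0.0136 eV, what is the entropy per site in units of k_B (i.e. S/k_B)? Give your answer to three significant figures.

Eᵢ/kT = 0.41691, 1.5147, 1.6912.
Z = Σ gᵢe^(−Eᵢ/kT) = 1·e^(−0.41691) + 3·e^(−1.5147) + 6·e^(−1.6912) = 0.65908 + 0.65962 + 1.1058 = 2.4245.
⟨E⟩ = Σ EᵢPᵢ = 0.017636 eV.
S/k_B = ln Z + ⟨E⟩/kT = ln(2.4245) + 0.017636/0.0136 = 0.88563 + 1.2968 = 2.18.

2.18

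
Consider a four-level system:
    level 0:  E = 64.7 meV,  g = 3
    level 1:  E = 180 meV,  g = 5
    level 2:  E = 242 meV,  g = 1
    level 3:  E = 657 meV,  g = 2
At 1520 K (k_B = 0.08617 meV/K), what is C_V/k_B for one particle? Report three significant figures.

k_BT = 0.08617 × 1520 K = 130.98 meV.
Eᵢ/kT = 0.49397, 1.3743, 1.8476, 5.0160.
Z = Σ gᵢe^(−Eᵢ/kT) = 3·e^(−0.49397) + 5·e^(−1.3743) + 1·e^(−1.8476) + 2·e^(−5.0160) = 1.8306 + 1.2651 + 0.15761 + 0.013262 = 3.2666.
⟨E⟩ = 120.31 meV, ⟨E²⟩ = 19472 meV².
C_V/k_B = (⟨E²⟩ − ⟨E⟩²)/(kT)² = (19472 − 14474)/17156 = 0.291.

0.291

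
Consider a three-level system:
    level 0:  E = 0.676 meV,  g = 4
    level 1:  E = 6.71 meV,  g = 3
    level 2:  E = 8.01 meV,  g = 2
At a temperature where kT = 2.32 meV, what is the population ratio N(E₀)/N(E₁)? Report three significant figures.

18.0

n₀/n₁ = (g₀/g₁) exp[−(E₀−E₁)/kT] = (4/3) × exp(−(-6.034 meV)/(2.32 meV)) = (4/3) × exp(2.6009) = 18.0.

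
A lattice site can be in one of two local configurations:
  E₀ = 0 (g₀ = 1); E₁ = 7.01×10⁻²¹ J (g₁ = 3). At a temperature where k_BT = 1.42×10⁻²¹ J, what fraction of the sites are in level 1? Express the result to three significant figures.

0.0211

Eᵢ/kT = 0, 4.9366.
Z = Σ gᵢe^(−Eᵢ/kT) = 1·e^(−0) + 3·e^(−4.9366) = 1.0000 + 0.021537 = 1.0215.
P₁ = g₁ e^(−E₁/kT) / Z = 0.021537/1.0215 = 0.0211.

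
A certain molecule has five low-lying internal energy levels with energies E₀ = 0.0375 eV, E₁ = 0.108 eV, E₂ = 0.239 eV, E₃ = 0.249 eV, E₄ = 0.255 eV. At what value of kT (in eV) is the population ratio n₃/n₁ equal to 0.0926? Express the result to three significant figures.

n₃/n₁ = exp[−(E₃−E₁)/kT] = 0.0926.
⇒ (E₃−E₁)/kT = ln(1/0.0926) = ln(10.799) = 2.3795.
kT = 0.141 eV / 2.3795 = 0.0593 eV.

0.0593 eV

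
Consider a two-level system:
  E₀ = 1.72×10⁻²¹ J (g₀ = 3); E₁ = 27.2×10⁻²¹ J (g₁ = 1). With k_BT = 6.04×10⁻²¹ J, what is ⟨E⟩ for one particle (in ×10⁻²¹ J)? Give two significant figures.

1.8 ×10⁻²¹ J

Eᵢ/kT = 0.2848, 4.503.
Z = Σ gᵢe^(−Eᵢ/kT) = 3·e^(−0.2848) + 1·e^(−4.503) = 2.256 + 0.01108 = 2.267.
⟨E⟩ = Σ Eᵢ gᵢe^(−Eᵢ/kT) / Z = (1.72·2.256 + 27.2·0.01108) / 2.267 = 1.8 ×10⁻²¹ J.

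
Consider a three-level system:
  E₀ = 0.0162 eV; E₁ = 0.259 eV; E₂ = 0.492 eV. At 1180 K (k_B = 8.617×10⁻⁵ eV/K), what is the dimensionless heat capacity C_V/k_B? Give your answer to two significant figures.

k_BT = 8.617×10⁻⁵ × 1180 K = 0.1017 eV.
Eᵢ/kT = 0.1593, 2.547, 4.838.
Z = Σ e^(−Eᵢ/kT) = e^(−0.1593) + e^(−2.547) + e^(−4.838) = 0.8527 + 0.07832 + 0.007923 = 0.9389.
⟨E⟩ = 0.04047 eV, ⟨E²⟩ = 0.007877 eV².
C_V/k_B = (⟨E²⟩ − ⟨E⟩²)/(kT)² = (0.007877 − 0.001638)/0.01034 = 0.60.

0.60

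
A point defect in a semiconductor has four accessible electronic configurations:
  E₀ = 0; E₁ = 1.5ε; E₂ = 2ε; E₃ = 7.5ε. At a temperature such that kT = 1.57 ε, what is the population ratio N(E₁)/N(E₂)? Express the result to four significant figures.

1.375

n₁/n₂ = exp[−(E₁−E₂)/kT] = exp(−(-0.5ε)/(1.57ε)) = exp(0.318471) = 1.375.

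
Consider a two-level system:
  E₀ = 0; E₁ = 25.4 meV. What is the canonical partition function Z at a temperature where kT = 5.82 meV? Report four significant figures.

Z = 1.013

Eᵢ/kT = 0, 4.36426.
Z = Σ e^(−Eᵢ/kT) = e^(−0) + e^(−4.36426) = 1.00000 + 0.0127241 = 1.01272.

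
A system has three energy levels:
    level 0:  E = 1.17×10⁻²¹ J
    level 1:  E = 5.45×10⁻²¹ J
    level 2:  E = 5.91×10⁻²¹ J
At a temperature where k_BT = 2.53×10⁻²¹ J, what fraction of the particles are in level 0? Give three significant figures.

Eᵢ/kT = 0.46245, 2.1542, 2.3360.
Z = Σ e^(−Eᵢ/kT) = e^(−0.46245) + e^(−2.1542) + e^(−2.3360) = 0.62974 + 0.11600 + 0.096714 = 0.84245.
P₀ = e^(−E₀/kT) / Z = 0.62974/0.84245 = 0.748.

0.748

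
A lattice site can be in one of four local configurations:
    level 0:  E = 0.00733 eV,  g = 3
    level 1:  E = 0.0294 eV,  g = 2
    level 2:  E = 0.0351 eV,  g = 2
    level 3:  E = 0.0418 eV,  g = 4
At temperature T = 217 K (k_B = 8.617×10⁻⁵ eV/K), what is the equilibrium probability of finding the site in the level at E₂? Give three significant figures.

0.0964

k_BT = 8.617×10⁻⁵ × 217 K = 0.018699 eV.
Eᵢ/kT = 0.39200, 1.5723, 1.8771, 2.2354.
Z = Σ gᵢe^(−Eᵢ/kT) = 3·e^(−0.39200) + 2·e^(−1.5723) + 2·e^(−1.8771) + 4·e^(−2.2354) = 2.0271 + 0.41513 + 0.30607 + 0.42780 = 3.1761.
P₂ = g₂ e^(−E₂/kT) / Z = 0.30607/3.1761 = 0.0964.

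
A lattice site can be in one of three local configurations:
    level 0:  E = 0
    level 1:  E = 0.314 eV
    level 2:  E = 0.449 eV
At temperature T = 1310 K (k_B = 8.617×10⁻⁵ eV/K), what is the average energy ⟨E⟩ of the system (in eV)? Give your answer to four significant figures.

k_BT = 8.617×10⁻⁵ × 1310 K = 0.112883 eV.
Eᵢ/kT = 0, 2.78164, 3.97757.
Z = Σ e^(−Eᵢ/kT) = e^(−0) + e^(−2.78164) + e^(−3.97757) = 1.00000 + 0.0619368 + 0.0187311 = 1.08067.
⟨E⟩ = Σ Eᵢ e^(−Eᵢ/kT) / Z = (0·1.00000 + 0.314·0.0619368 + 0.449·0.0187311) / 1.08067 = 0.02578 eV.

0.02578 eV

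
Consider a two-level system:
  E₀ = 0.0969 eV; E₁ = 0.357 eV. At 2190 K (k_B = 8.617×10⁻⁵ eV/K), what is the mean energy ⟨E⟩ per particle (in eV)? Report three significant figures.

0.149 eV

k_BT = 8.617×10⁻⁵ × 2190 K = 0.18871 eV.
Eᵢ/kT = 0.51349, 1.8918.
Z = Σ e^(−Eᵢ/kT) = e^(−0.51349) + e^(−1.8918) = 0.59840 + 0.15080 = 0.74920.
⟨E⟩ = Σ Eᵢ e^(−Eᵢ/kT) / Z = (0.0969·0.59840 + 0.357·0.15080) / 0.74920 = 0.149 eV.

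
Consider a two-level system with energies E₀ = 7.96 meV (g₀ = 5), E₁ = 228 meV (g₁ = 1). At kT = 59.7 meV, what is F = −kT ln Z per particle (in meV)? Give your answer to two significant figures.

-88 meV

Eᵢ/kT = 0.1333, 3.819.
Z = Σ gᵢe^(−Eᵢ/kT) = 5·e^(−0.1333) + 1·e^(−3.819) = 4.376 + 0.02195 = 4.398.
F = −kT ln Z = −59.7 × ln(4.398) = −59.7 × 1.481 = -88 meV.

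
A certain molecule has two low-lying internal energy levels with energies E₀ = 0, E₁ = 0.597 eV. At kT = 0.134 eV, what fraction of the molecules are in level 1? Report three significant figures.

Eᵢ/kT = 0, 4.4552.
Z = Σ e^(−Eᵢ/kT) = e^(−0) + e^(−4.4552) = 1.0000 + 0.011618 = 1.0116.
P₁ = e^(−E₁/kT) / Z = 0.011618/1.0116 = 0.0115.

0.0115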